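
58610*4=234440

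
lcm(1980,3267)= 65340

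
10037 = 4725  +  5312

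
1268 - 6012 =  - 4744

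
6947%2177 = 416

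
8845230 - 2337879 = 6507351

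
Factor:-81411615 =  - 3^3*5^1*97^1* 6217^1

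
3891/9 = 432 + 1/3 = 432.33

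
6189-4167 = 2022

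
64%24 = 16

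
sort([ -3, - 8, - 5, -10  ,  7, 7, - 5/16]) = [ - 10, - 8, - 5, - 3, - 5/16, 7,7 ]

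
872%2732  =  872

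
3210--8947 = 12157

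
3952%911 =308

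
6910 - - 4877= 11787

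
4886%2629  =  2257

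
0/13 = 0 = 0.00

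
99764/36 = 24941/9 = 2771.22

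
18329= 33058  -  14729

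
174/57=58/19= 3.05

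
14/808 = 7/404 = 0.02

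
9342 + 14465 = 23807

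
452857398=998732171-545874773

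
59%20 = 19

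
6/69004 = 3/34502 = 0.00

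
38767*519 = 20120073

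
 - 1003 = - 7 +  - 996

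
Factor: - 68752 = -2^4*4297^1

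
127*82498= 10477246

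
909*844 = 767196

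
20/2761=20/2761  =  0.01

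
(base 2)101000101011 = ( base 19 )740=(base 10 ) 2603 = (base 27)3FB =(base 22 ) 587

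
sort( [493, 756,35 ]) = [35,493,756]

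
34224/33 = 1037+1/11 = 1037.09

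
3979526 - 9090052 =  - 5110526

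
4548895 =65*69983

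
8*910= 7280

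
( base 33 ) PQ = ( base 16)353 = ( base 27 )14e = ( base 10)851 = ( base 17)2g1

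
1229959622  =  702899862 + 527059760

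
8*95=760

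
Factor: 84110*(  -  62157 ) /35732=-2614012635/17866 = -  2^(-1 ) * 3^1*5^1*13^1 * 647^1*8933^(-1)*20719^1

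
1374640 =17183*80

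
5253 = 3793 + 1460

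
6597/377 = 17 + 188/377 =17.50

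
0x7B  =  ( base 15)83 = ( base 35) 3i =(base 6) 323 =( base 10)123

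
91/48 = 1 + 43/48 = 1.90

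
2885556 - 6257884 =-3372328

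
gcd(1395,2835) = 45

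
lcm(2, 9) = 18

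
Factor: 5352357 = 3^1 * 19^1*93901^1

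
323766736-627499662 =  - 303732926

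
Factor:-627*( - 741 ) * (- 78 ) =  - 36239346  =  - 2^1*3^3*11^1*13^2 * 19^2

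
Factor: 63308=2^2*7^2*17^1*19^1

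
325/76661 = 25/5897=0.00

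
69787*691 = 48222817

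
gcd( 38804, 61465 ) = 1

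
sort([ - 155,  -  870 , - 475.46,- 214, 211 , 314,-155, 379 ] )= [ - 870, - 475.46 ,-214, - 155, - 155, 211, 314, 379]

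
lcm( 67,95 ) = 6365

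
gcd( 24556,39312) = 28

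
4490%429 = 200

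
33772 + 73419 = 107191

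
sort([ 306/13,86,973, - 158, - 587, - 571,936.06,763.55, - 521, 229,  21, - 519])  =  [ - 587, - 571, - 521, - 519, - 158 , 21, 306/13 , 86, 229,763.55 , 936.06, 973]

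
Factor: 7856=2^4*491^1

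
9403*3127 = 29403181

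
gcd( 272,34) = 34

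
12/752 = 3/188 = 0.02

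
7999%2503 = 490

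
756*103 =77868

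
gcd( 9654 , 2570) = 2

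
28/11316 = 7/2829=0.00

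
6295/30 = 209 + 5/6 = 209.83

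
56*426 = 23856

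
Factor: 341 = 11^1*31^1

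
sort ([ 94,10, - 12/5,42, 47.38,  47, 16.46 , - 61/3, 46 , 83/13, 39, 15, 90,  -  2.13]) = [ - 61/3,-12/5,  -  2.13,83/13,  10 , 15, 16.46,39, 42,46,47, 47.38,90 , 94] 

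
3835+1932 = 5767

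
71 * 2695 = 191345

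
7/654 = 7/654 = 0.01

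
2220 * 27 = 59940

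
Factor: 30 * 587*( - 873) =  - 2^1*3^3*5^1 * 97^1*587^1  =  - 15373530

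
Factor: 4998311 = 19^1* 503^1*523^1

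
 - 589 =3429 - 4018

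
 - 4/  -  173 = 4/173 = 0.02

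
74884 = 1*74884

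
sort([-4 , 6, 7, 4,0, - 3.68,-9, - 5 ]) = [ - 9,-5, - 4, - 3.68, 0, 4,6,7]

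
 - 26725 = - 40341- -13616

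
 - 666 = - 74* 9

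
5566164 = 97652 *57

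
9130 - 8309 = 821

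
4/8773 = 4/8773 = 0.00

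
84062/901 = 93 + 269/901= 93.30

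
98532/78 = 1263 + 3/13=1263.23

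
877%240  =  157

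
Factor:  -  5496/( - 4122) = 2^2*3^( - 1) = 4/3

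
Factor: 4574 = 2^1*2287^1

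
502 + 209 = 711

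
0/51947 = 0 = 0.00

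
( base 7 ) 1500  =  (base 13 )363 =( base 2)1001001100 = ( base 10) 588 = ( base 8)1114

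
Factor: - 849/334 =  - 2^( - 1 )* 3^1* 167^( - 1)*283^1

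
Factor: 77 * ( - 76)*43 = -251636 = - 2^2 * 7^1*11^1 * 19^1*43^1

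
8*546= 4368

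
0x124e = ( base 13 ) 2196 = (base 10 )4686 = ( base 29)5GH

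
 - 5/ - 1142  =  5/1142 = 0.00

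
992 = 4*248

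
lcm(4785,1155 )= 33495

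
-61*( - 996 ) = 60756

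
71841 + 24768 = 96609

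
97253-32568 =64685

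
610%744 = 610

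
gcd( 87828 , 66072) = 12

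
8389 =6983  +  1406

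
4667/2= 4667/2  =  2333.50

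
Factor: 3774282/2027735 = 2^1*3^1*5^ ( - 1 )*43^1*307^( - 1)*1321^ ( - 1 )*14629^1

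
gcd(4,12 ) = 4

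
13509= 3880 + 9629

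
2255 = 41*55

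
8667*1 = 8667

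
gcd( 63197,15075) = 1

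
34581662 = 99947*346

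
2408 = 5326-2918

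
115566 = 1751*66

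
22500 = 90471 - 67971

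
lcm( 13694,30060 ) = 1232460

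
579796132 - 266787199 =313008933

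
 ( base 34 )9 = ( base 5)14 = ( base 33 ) 9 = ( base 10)9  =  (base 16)9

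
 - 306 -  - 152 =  - 154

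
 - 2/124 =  - 1 + 61/62 = - 0.02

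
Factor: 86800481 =86800481^1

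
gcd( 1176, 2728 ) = 8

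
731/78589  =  731/78589  =  0.01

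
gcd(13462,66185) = 1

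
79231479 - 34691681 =44539798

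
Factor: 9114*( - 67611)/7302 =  - 3^1*7^2*31^2 * 727^1*1217^( - 1 ) = - 102701109/1217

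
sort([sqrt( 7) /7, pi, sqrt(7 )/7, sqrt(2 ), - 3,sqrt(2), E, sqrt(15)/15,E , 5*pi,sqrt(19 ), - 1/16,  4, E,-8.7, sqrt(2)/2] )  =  [ - 8.7 ,-3, - 1/16,sqrt( 15 ) /15, sqrt( 7) /7, sqrt(  7)/7, sqrt( 2 )/2, sqrt(2 ),sqrt ( 2), E, E, E , pi, 4, sqrt(19 ),5*pi] 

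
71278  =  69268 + 2010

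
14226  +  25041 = 39267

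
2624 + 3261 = 5885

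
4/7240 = 1/1810 = 0.00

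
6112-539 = 5573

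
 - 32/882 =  - 1 + 425/441=- 0.04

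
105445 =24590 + 80855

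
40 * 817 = 32680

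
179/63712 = 179/63712 = 0.00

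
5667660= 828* 6845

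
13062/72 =181 + 5/12 = 181.42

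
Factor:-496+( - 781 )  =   - 1277 = - 1277^1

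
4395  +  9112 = 13507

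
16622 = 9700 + 6922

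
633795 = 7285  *87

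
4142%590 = 12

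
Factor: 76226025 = 3^1*5^2*23^1*44189^1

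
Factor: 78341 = 78341^1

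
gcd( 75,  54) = 3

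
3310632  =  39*84888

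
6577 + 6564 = 13141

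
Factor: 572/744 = 143/186= 2^ ( - 1 )*3^ (  -  1 )*11^1 *13^1*31^( - 1)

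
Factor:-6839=-7^1 * 977^1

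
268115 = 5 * 53623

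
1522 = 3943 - 2421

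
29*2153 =62437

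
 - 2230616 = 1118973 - 3349589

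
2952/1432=369/179 = 2.06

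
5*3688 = 18440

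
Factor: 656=2^4* 41^1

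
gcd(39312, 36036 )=3276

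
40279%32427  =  7852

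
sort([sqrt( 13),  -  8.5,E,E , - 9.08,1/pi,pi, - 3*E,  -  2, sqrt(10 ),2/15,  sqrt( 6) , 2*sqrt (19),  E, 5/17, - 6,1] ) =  [ - 9.08, - 8.5, - 3 * E, - 6,-2, 2/15, 5/17,1/pi, 1,  sqrt(6 ),E,  E, E,pi, sqrt (10), sqrt(13 ), 2*sqrt(19 ) ]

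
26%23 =3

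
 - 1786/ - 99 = 1786/99  =  18.04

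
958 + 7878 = 8836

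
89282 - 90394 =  - 1112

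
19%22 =19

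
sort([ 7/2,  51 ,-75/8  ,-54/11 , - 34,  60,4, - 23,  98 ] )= [  -  34 ,  -  23,  -  75/8, - 54/11, 7/2, 4, 51 , 60 , 98 ] 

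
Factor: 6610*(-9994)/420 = - 3^(-1)*7^ (-1 )*19^1*263^1*661^1 =-3303017/21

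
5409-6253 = -844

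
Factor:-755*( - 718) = 542090 = 2^1 * 5^1 * 151^1*359^1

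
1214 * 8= 9712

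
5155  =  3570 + 1585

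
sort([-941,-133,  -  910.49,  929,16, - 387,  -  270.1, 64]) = [  -  941, - 910.49, - 387, - 270.1 , - 133 , 16,64, 929]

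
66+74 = 140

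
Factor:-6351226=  - 2^1*7^1*453659^1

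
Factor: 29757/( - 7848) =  - 91/24 =-2^( - 3 )* 3^(  -  1)*7^1*13^1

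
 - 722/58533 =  - 1 + 57811/58533  =  - 0.01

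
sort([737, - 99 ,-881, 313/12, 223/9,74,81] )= [ - 881, - 99, 223/9,313/12, 74, 81, 737] 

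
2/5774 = 1/2887 = 0.00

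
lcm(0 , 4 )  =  0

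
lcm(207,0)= 0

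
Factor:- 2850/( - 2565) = 2^1 * 3^( - 2 )*5^1 = 10/9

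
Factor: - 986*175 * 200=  - 2^4*5^4*7^1* 17^1*29^1 = - 34510000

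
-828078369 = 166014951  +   - 994093320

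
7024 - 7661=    - 637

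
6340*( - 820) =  - 5198800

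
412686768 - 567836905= - 155150137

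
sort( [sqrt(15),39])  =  [ sqrt(15),39 ]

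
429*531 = 227799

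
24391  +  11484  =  35875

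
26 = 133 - 107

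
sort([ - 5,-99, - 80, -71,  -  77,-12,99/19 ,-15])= [ - 99,  -  80 ,  -  77, - 71 , - 15,-12, - 5, 99/19] 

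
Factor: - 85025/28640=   - 95/32= - 2^( - 5 ) *5^1*19^1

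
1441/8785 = 1441/8785 = 0.16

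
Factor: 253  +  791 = 1044 =2^2  *3^2*29^1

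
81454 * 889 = 72412606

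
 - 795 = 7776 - 8571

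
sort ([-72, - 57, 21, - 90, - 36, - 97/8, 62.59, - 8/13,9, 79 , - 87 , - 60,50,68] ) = [  -  90, - 87, - 72, - 60,-57, - 36, - 97/8, - 8/13,  9,21 , 50,62.59,  68,79] 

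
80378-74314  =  6064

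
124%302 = 124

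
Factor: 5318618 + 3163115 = 13^1 *19^1*23^1*1493^1 = 8481733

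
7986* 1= 7986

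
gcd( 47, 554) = 1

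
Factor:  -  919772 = -2^2*7^1 * 107^1*307^1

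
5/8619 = 5/8619= 0.00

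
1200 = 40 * 30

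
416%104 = 0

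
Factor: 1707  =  3^1*569^1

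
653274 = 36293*18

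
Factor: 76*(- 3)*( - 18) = 4104 = 2^3*3^3*19^1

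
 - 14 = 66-80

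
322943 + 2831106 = 3154049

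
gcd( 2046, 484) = 22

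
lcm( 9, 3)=9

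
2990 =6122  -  3132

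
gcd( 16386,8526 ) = 6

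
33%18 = 15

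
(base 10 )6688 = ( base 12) 3A54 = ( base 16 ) 1a20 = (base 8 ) 15040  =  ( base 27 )94j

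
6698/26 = 257 + 8/13 = 257.62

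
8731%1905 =1111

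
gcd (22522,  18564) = 2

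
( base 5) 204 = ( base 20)2e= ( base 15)39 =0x36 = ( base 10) 54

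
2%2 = 0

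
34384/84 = 1228/3 = 409.33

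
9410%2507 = 1889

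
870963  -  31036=839927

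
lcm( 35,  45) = 315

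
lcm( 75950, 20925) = 2050650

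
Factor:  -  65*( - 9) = 3^2*5^1*13^1 =585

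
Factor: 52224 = 2^10*3^1*17^1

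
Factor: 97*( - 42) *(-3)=12222= 2^1*3^2 * 7^1  *97^1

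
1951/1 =1951 = 1951.00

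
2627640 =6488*405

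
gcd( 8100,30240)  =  540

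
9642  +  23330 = 32972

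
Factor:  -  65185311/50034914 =-2^( - 1)*3^1*21728437^1*25017457^( - 1)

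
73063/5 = 14612 +3/5  =  14612.60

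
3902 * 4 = 15608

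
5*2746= 13730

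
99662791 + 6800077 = 106462868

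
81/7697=81/7697 = 0.01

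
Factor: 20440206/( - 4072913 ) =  - 2^1*3^2*13^( - 1)*37^1*47^1  *  653^1*313301^( - 1 ) 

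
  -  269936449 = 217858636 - 487795085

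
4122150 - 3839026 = 283124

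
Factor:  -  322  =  -2^1*7^1*23^1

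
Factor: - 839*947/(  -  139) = 794533/139 = 139^( - 1 )*839^1 * 947^1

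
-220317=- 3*73439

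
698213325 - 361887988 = 336325337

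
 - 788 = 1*(  -  788)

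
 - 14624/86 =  - 7312/43  =  -170.05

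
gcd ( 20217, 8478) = 3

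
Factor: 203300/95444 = 475/223 = 5^2*19^1*223^(-1)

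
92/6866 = 46/3433= 0.01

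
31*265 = 8215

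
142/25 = 142/25 = 5.68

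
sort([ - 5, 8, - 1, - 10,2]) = [-10,-5,- 1, 2, 8 ] 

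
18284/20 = 4571/5 = 914.20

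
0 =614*0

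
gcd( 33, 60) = 3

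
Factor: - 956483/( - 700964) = 2^( - 2 )* 179^ ( - 1)  *  977^1 = 977/716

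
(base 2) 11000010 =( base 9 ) 235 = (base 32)62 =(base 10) 194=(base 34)5O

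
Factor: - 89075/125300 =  - 2^(  -  2) * 179^( - 1)*509^1 =- 509/716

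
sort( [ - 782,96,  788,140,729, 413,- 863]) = [ -863,  -  782, 96,140,413,729,788 ]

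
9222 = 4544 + 4678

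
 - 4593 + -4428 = -9021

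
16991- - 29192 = 46183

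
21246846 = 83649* 254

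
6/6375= 2/2125= 0.00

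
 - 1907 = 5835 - 7742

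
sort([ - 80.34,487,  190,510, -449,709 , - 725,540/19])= [ - 725,-449  , - 80.34,540/19, 190 , 487,  510,709]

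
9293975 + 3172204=12466179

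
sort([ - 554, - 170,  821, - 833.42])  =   [ - 833.42, - 554, - 170,  821]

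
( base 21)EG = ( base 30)aa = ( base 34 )94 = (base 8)466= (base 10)310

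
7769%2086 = 1511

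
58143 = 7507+50636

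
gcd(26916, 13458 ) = 13458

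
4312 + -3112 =1200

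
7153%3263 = 627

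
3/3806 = 3/3806 = 0.00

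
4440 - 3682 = 758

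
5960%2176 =1608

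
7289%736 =665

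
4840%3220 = 1620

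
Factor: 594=2^1*3^3*11^1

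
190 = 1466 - 1276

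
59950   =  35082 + 24868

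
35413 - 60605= - 25192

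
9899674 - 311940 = 9587734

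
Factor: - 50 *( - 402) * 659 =2^2* 3^1* 5^2 * 67^1 * 659^1 = 13245900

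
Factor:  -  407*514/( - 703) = 5654/19 = 2^1*11^1*19^(-1)*257^1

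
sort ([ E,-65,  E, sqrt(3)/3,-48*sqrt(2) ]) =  [ -48*sqrt(2), - 65,sqrt(3)/3, E, E ] 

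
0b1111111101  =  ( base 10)1021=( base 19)2FE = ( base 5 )13041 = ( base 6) 4421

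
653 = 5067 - 4414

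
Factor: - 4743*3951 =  - 3^4*17^1 * 31^1*439^1 = - 18739593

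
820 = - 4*( - 205 )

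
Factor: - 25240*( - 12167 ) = 2^3*5^1*23^3 * 631^1 = 307095080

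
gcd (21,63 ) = 21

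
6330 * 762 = 4823460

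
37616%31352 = 6264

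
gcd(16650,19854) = 18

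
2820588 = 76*37113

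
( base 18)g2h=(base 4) 1101311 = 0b1010001110101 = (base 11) 3A31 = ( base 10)5237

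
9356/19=9356/19  =  492.42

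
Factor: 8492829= 3^1* 19^1*148997^1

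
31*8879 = 275249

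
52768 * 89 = 4696352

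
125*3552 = 444000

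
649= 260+389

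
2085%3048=2085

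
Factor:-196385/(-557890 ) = 39277/111578 =2^(-1)*  7^1*31^1*47^( - 1)*181^1*1187^ ( - 1 )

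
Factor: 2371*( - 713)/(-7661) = 23^1*31^1*47^ ( - 1)*163^ ( - 1)*2371^1 = 1690523/7661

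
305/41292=305/41292  =  0.01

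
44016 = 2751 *16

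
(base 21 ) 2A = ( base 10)52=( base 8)64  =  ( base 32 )1K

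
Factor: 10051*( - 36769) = -369565219 = - 19^1*23^2*83^1 * 443^1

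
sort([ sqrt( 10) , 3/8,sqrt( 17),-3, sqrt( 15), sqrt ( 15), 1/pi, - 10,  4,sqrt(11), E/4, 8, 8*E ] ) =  [ - 10, - 3, 1/pi, 3/8, E/4,sqrt( 10 ),sqrt( 11 ), sqrt( 15 ),sqrt( 15),4, sqrt(17),8, 8*E] 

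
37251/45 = 4139/5 = 827.80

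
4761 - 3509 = 1252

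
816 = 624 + 192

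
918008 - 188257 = 729751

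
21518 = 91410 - 69892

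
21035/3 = 21035/3 = 7011.67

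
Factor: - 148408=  - 2^3*13^1*1427^1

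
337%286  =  51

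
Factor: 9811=9811^1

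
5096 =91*56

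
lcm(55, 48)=2640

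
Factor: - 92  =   - 2^2  *  23^1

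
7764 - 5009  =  2755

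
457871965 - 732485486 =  - 274613521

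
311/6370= 311/6370= 0.05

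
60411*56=3383016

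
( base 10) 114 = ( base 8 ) 162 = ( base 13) 8A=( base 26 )4A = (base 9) 136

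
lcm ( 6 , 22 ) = 66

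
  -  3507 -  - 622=-2885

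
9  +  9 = 18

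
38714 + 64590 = 103304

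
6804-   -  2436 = 9240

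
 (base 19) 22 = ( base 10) 40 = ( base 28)1C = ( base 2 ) 101000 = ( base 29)1b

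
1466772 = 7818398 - 6351626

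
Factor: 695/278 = 5/2 =2^( - 1 )*5^1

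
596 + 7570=8166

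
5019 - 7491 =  - 2472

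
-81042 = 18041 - 99083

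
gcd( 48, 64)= 16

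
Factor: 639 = 3^2*71^1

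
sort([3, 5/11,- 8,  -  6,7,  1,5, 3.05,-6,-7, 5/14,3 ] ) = [ - 8,-7, - 6,  -  6, 5/14 , 5/11,1 , 3, 3,3.05,  5, 7]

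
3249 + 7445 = 10694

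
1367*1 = 1367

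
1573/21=1573/21 = 74.90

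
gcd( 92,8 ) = 4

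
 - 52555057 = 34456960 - 87012017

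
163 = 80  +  83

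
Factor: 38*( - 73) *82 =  - 2^2*19^1*41^1*73^1= - 227468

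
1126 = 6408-5282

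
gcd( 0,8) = 8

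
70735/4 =17683+3/4 = 17683.75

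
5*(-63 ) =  -315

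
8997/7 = 1285 + 2/7 = 1285.29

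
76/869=76/869 = 0.09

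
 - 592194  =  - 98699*6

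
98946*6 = 593676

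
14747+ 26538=41285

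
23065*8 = 184520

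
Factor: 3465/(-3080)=-2^( - 3)*3^2 = - 9/8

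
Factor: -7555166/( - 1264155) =2^1 * 3^( - 1 )*5^( - 1)*71^( - 1)*947^1*1187^(-1) *3989^1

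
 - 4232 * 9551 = - 40419832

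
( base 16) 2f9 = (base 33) n2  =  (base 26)137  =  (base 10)761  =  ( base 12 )535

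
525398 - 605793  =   - 80395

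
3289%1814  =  1475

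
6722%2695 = 1332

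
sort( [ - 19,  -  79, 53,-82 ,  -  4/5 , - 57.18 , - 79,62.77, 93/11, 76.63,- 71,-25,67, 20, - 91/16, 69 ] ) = [  -  82,-79,  -  79, - 71, -57.18,  -  25, - 19, - 91/16 , - 4/5, 93/11,  20,53,62.77,67,69, 76.63]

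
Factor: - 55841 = -19^1*2939^1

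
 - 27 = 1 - 28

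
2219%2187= 32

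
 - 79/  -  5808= 79/5808  =  0.01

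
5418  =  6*903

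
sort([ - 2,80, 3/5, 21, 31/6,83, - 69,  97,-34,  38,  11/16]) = [ - 69,  -  34, - 2, 3/5, 11/16, 31/6, 21,  38,80,  83,97]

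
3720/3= 1240 = 1240.00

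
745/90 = 149/18 = 8.28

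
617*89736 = 55367112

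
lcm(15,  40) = 120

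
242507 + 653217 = 895724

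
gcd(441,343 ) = 49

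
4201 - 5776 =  - 1575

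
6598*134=884132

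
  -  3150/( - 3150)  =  1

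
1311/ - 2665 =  - 1+1354/2665 = -  0.49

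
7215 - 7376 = - 161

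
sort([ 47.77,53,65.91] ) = [ 47.77,53,  65.91]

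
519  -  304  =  215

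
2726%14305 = 2726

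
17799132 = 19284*923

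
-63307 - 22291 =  - 85598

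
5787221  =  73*79277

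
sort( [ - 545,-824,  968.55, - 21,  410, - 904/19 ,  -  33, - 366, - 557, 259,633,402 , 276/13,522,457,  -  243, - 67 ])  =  [ - 824 ,- 557,  -  545, - 366,-243,-67,  -  904/19 , - 33, - 21,276/13,  259,  402, 410, 457,522,633 , 968.55]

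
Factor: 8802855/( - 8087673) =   -  2934285/2695891 = -3^1*5^1*11^ ( - 1) * 17^1*19^(-1)*37^1 * 311^1 * 12899^( - 1 )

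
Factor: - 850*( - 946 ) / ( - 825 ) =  - 2^2* 3^ ( - 1 )* 17^1* 43^1 = - 2924/3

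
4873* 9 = 43857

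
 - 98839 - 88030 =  - 186869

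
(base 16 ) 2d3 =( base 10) 723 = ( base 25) 13n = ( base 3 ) 222210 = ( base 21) 1D9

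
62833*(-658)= - 41344114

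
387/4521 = 129/1507 = 0.09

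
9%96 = 9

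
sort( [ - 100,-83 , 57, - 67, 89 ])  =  [-100,  -  83, - 67,57,89]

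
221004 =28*7893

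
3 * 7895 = 23685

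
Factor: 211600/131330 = 920/571=2^3 * 5^1*23^1 *571^( - 1 )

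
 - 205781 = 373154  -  578935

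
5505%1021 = 400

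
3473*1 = 3473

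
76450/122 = 626 + 39/61 = 626.64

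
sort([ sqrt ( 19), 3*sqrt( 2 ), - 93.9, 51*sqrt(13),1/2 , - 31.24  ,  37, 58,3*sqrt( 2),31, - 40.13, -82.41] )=[ - 93.9,-82.41, - 40.13, - 31.24, 1/2,3*sqrt(2), 3*sqrt( 2), sqrt( 19), 31, 37, 58,  51*sqrt (13 )]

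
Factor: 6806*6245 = 42503470= 2^1*5^1*41^1*83^1* 1249^1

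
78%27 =24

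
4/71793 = 4/71793 = 0.00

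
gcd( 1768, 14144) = 1768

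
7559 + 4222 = 11781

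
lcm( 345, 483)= 2415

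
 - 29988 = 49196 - 79184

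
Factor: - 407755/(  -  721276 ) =2^( - 2 )*5^1*17^ (- 1)*10607^( - 1 )*81551^1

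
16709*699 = 11679591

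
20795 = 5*4159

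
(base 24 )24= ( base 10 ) 52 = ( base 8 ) 64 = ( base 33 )1J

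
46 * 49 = 2254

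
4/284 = 1/71 =0.01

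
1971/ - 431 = - 1971/431 =- 4.57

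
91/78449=13/11207 = 0.00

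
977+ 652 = 1629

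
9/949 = 9/949 = 0.01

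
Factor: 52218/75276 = 2^( - 1 )*17^ ( - 1 )*41^(- 1)*967^1= 967/1394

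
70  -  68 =2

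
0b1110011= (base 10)115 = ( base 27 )47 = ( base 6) 311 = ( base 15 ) 7a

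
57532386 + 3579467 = 61111853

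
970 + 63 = 1033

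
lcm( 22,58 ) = 638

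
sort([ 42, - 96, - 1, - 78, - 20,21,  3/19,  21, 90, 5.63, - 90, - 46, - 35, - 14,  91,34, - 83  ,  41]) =[ - 96, - 90, - 83, - 78, - 46, - 35, - 20, - 14, - 1,3/19, 5.63, 21,21,34, 41,42,  90,  91]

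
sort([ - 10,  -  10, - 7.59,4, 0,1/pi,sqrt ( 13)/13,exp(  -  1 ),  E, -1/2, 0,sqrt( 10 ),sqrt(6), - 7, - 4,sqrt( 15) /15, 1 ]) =[ - 10, - 10, - 7.59 , - 7, - 4, - 1/2,  0 , 0,  sqrt( 15 ) /15,sqrt( 13 )/13,1/pi,exp( - 1),1, sqrt( 6 ) , E, sqrt( 10 ),4]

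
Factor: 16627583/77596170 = 2^(-1) * 3^(-1)*5^(-1)*7^1*29^( - 1)*79^( - 1 )* 1129^( - 1)*1303^1*1823^1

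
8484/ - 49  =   - 1212/7 =- 173.14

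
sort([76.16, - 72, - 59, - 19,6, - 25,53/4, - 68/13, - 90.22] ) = [ - 90.22 , - 72, - 59, - 25, -19, - 68/13, 6,53/4, 76.16]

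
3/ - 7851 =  - 1/2617 = -0.00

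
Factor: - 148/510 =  - 74/255 = - 2^1 * 3^( - 1)  *  5^( - 1) * 17^( - 1)*37^1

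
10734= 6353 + 4381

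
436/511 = 436/511 = 0.85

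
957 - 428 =529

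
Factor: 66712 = 2^3*31^1*269^1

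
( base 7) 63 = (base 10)45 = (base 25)1k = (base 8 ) 55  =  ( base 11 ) 41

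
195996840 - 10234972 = 185761868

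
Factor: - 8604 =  - 2^2*3^2*239^1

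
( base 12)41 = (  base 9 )54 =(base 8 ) 61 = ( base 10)49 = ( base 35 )1e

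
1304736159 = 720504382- -584231777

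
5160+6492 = 11652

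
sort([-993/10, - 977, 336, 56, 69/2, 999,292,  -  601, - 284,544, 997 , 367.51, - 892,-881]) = [-977, - 892, - 881, - 601, - 284, - 993/10,69/2, 56,  292, 336, 367.51,544, 997, 999 ] 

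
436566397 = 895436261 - 458869864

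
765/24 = 31 + 7/8  =  31.88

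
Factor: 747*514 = 2^1 * 3^2 * 83^1*257^1 = 383958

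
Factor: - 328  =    -  2^3*41^1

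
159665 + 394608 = 554273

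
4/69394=2/34697 = 0.00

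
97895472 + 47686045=145581517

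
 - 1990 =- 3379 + 1389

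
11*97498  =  1072478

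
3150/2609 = 3150/2609 =1.21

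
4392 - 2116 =2276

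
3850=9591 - 5741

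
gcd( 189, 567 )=189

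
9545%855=140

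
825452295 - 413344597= 412107698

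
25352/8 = 3169 = 3169.00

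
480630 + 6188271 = 6668901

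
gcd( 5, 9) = 1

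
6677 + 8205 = 14882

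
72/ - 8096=-9/1012 = - 0.01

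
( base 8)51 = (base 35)16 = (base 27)1E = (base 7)56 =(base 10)41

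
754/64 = 377/32 = 11.78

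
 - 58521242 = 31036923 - 89558165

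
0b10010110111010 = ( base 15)2CDD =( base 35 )7UX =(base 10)9658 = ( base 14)373C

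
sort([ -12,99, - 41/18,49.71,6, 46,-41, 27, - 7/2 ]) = [-41, - 12,-7/2, - 41/18, 6, 27, 46, 49.71,  99]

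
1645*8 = 13160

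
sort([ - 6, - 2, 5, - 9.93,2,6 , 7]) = [  -  9.93, - 6, - 2,2, 5,6, 7 ] 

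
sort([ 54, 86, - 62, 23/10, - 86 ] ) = [-86 , - 62, 23/10, 54, 86]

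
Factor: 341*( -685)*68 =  - 2^2 *5^1 * 11^1 * 17^1 * 31^1* 137^1=-15883780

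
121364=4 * 30341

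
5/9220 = 1/1844  =  0.00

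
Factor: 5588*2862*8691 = 138993911496 =2^3*3^4 * 11^1*53^1 * 127^1*2897^1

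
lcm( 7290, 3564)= 160380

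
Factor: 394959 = 3^1*173^1*761^1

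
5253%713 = 262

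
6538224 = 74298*88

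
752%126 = 122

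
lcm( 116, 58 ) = 116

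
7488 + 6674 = 14162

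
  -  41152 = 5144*( - 8)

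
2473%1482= 991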